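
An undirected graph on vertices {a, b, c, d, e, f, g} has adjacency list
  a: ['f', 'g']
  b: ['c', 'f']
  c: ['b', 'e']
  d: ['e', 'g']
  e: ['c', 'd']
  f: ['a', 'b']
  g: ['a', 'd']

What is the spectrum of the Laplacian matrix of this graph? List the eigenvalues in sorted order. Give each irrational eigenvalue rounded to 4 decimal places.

With the vertex order [a, b, c, d, e, f, g], the degrees are [2, 2, 2, 2, 2, 2, 2], giving D = diag(2, 2, 2, 2, 2, 2, 2) and L = D - A. The multiplicity of 0 as a Laplacian eigenvalue equals the number of connected components. The single zero eigenvalue shows the graph is connected. By the matrix-tree theorem the graph has (1/7) * product of the nonzero eigenvalues = 7 spanning trees.

[0, 0.7530, 0.7530, 2.4450, 2.4450, 3.8019, 3.8019]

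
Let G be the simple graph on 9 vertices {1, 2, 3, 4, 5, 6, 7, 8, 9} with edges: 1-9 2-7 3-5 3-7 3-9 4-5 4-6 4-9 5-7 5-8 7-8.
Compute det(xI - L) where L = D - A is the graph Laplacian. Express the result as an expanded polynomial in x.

With the vertex order [1, 2, 3, 4, 5, 6, 7, 8, 9], the degrees are [1, 1, 3, 3, 4, 1, 4, 2, 3], giving D = diag(1, 1, 3, 3, 4, 1, 4, 2, 3) and L = D - A. Computing det(xI - L) by cofactor expansion (or equivalently via sum-over-permutations) gives x^9 - 22x^8 + 198x^7 - 942x^6 + 2559x^5 - 4008x^4 + 3488x^3 - 1532x^2 + 261x. Since p(0) = det(-L) = 0, x divides p(x). The largest eigenvalue, 5.5614, is at most the vertex count 9. There is one zero in the spectrum, matching the 1 component.

x^9 - 22x^8 + 198x^7 - 942x^6 + 2559x^5 - 4008x^4 + 3488x^3 - 1532x^2 + 261x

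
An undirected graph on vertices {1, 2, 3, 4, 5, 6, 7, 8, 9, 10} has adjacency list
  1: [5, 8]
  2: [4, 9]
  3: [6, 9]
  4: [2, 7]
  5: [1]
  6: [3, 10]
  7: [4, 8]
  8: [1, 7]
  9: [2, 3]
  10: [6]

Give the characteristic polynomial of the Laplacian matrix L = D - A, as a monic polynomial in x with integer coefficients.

x^10 - 18x^9 + 136x^8 - 560x^7 + 1365x^6 - 2002x^5 + 1716x^4 - 792x^3 + 165x^2 - 10x

Each diagonal entry of L is the vertex degree and each off-diagonal entry is -1 where an edge is present, 0 otherwise; in the order [1, 2, 3, 4, 5, 6, 7, 8, 9, 10] the diagonal is [2, 2, 2, 2, 1, 2, 2, 2, 2, 1]. Computing det(xI - L) by cofactor expansion (or equivalently via sum-over-permutations) gives x^10 - 18x^9 + 136x^8 - 560x^7 + 1365x^6 - 2002x^5 + 1716x^4 - 792x^3 + 165x^2 - 10x. The coefficient of x^9 equals -trace(L) = -18, matching the sum of degrees. The eigenvalues sum to 18, which equals trace(L) = 2|E|.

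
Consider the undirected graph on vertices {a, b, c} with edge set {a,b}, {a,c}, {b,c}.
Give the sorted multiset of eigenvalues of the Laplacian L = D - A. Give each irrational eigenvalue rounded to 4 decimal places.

With the vertex order [a, b, c], the degrees are [2, 2, 2], giving D = diag(2, 2, 2) and L = D - A. L is symmetric positive semidefinite, so every eigenvalue is real and nonnegative. The single zero eigenvalue shows the graph is connected. The largest eigenvalue, 3, is at most the vertex count 3.

[0, 3, 3]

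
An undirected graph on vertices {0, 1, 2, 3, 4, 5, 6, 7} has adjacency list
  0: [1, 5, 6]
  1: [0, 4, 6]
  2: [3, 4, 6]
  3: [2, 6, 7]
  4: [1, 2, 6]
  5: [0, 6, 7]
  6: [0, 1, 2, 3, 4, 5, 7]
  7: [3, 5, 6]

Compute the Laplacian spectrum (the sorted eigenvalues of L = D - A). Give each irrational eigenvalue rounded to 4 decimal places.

[0, 1.7530, 1.7530, 3.4450, 3.4450, 4.8019, 4.8019, 8]

Each diagonal entry of L is the vertex degree and each off-diagonal entry is -1 where an edge is present, 0 otherwise; in the order [0, 1, 2, 3, 4, 5, 6, 7] the diagonal is [3, 3, 3, 3, 3, 3, 7, 3]. The multiplicity of 0 as a Laplacian eigenvalue equals the number of connected components. The eigenvalues sum to 28, which equals trace(L) = 2|E|.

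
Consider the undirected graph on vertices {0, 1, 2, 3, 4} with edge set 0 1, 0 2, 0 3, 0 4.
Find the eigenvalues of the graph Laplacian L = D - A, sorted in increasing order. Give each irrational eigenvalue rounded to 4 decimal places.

Reading degrees in the order [0, 1, 2, 3, 4] gives [4, 1, 1, 1, 1]; set D = diag(4, 1, 1, 1, 1) and form L = D - A. Diagonalising L (or applying a numerical eigensolver to the 5x5 matrix) gives the spectrum above. The single zero eigenvalue shows the graph is connected. The eigenvalues sum to 8, which equals trace(L) = 2|E|. There is one zero in the spectrum, matching the 1 component.

[0, 1, 1, 1, 5]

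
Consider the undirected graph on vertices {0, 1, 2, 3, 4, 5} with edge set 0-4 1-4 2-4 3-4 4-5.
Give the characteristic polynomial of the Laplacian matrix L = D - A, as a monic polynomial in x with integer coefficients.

With the vertex order [0, 1, 2, 3, 4, 5], the degrees are [1, 1, 1, 1, 5, 1], giving D = diag(1, 1, 1, 1, 5, 1) and L = D - A. The eigenvalues of L are [0, 1, 1, 1, 1, 6]; the characteristic polynomial is the product of (x - lambda_i), which multiplies out to x^6 - 10x^5 + 30x^4 - 40x^3 + 25x^2 - 6x. The coefficient of x^5 equals -trace(L) = -10, matching the sum of degrees. By the matrix-tree theorem the graph has (1/6) * product of the nonzero eigenvalues = 1 spanning tree. There is one zero in the spectrum, matching the 1 component.

x^6 - 10x^5 + 30x^4 - 40x^3 + 25x^2 - 6x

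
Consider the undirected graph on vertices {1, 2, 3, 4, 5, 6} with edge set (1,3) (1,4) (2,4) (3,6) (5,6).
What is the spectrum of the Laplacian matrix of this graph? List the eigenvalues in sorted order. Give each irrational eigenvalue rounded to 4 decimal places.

Each diagonal entry of L is the vertex degree and each off-diagonal entry is -1 where an edge is present, 0 otherwise; in the order [1, 2, 3, 4, 5, 6] the diagonal is [2, 1, 2, 2, 1, 2]. Since every row of L sums to 0, the all-ones vector is in the kernel and 0 is an eigenvalue.

[0, 0.2679, 1, 2, 3, 3.7321]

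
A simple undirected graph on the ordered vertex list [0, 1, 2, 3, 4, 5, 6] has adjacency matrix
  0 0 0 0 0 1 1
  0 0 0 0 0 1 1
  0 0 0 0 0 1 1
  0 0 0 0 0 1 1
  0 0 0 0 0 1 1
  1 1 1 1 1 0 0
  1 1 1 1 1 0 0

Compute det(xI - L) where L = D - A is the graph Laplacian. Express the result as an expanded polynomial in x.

Each diagonal entry of L is the vertex degree and each off-diagonal entry is -1 where an edge is present, 0 otherwise; in the order [0, 1, 2, 3, 4, 5, 6] the diagonal is [2, 2, 2, 2, 2, 5, 5]. The eigenvalues of L are [0, 2, 2, 2, 2, 5, 7]; the characteristic polynomial is the product of (x - lambda_i), which multiplies out to x^7 - 20x^6 + 155x^5 - 600x^4 + 1240x^3 - 1312x^2 + 560x. Since p(0) = det(-L) = 0, x divides p(x).

x^7 - 20x^6 + 155x^5 - 600x^4 + 1240x^3 - 1312x^2 + 560x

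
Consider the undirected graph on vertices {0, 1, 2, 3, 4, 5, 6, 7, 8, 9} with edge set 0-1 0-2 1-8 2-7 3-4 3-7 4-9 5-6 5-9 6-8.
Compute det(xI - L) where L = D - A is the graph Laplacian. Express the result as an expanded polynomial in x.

x^10 - 20x^9 + 170x^8 - 800x^7 + 2275x^6 - 4004x^5 + 4290x^4 - 2640x^3 + 825x^2 - 100x

Each diagonal entry of L is the vertex degree and each off-diagonal entry is -1 where an edge is present, 0 otherwise; in the order [0, 1, 2, 3, 4, 5, 6, 7, 8, 9] the diagonal is [2, 2, 2, 2, 2, 2, 2, 2, 2, 2]. Computing det(xI - L) by cofactor expansion (or equivalently via sum-over-permutations) gives x^10 - 20x^9 + 170x^8 - 800x^7 + 2275x^6 - 4004x^5 + 4290x^4 - 2640x^3 + 825x^2 - 100x. The coefficient of x^9 equals -trace(L) = -20, matching the sum of degrees. The eigenvalues sum to 20, which equals trace(L) = 2|E|.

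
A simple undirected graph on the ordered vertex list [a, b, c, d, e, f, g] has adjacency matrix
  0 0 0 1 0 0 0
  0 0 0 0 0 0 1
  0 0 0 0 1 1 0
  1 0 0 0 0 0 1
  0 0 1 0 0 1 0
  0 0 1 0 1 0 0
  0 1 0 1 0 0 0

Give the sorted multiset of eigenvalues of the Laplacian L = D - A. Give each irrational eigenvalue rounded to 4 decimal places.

[0, 0, 0.5858, 2, 3, 3, 3.4142]

Reading degrees in the order [a, b, c, d, e, f, g] gives [1, 1, 2, 2, 2, 2, 2]; set D = diag(1, 1, 2, 2, 2, 2, 2) and form L = D - A. Since every row of L sums to 0, the all-ones vector is in the kernel and 0 is an eigenvalue. The 2 zero eigenvalues correspond to the 2 connected components. There are 2 zeros in the spectrum, matching the 2 components. The eigenvalues sum to 12, which equals trace(L) = 2|E|.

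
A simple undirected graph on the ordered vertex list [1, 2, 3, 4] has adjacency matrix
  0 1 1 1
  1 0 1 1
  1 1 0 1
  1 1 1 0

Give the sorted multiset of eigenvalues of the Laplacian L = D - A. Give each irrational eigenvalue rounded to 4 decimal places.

Reading degrees in the order [1, 2, 3, 4] gives [3, 3, 3, 3]; set D = diag(3, 3, 3, 3) and form L = D - A. Diagonalising L (or applying a numerical eigensolver to the 4x4 matrix) gives the spectrum above. The single zero eigenvalue shows the graph is connected.

[0, 4, 4, 4]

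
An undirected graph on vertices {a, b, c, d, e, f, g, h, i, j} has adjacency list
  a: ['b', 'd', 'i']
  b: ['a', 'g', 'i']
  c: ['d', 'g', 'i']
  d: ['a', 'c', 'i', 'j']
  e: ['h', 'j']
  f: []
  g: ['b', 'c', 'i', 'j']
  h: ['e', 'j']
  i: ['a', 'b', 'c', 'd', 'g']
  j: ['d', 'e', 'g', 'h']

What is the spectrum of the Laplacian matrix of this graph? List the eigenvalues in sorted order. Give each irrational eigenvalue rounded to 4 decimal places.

[0, 0, 0.5766, 2.4067, 3, 3, 3.9098, 5, 5.6659, 6.4409]

Reading degrees in the order [a, b, c, d, e, f, g, h, i, j] gives [3, 3, 3, 4, 2, 0, 4, 2, 5, 4]; set D = diag(3, 3, 3, 4, 2, 0, 4, 2, 5, 4) and form L = D - A. The multiplicity of 0 as a Laplacian eigenvalue equals the number of connected components. The 2 zero eigenvalues correspond to the 2 connected components. There are 2 zeros in the spectrum, matching the 2 components.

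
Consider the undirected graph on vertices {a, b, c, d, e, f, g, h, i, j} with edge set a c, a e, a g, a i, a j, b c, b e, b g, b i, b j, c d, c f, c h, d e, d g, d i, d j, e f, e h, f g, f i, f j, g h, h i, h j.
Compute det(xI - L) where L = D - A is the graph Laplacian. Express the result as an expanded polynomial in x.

Reading degrees in the order [a, b, c, d, e, f, g, h, i, j] gives [5, 5, 5, 5, 5, 5, 5, 5, 5, 5]; set D = diag(5, 5, 5, 5, 5, 5, 5, 5, 5, 5) and form L = D - A. Computing det(xI - L) by cofactor expansion (or equivalently via sum-over-permutations) gives x^10 - 50x^9 + 1100x^8 - 14000x^7 + 113750x^6 - 612500x^5 + 2187500x^4 - 5000000x^3 + 6640625x^2 - 3906250x. The constant term is 0 because L is singular (the all-ones vector lies in its kernel). The largest eigenvalue, 10, is at most the vertex count 10.

x^10 - 50x^9 + 1100x^8 - 14000x^7 + 113750x^6 - 612500x^5 + 2187500x^4 - 5000000x^3 + 6640625x^2 - 3906250x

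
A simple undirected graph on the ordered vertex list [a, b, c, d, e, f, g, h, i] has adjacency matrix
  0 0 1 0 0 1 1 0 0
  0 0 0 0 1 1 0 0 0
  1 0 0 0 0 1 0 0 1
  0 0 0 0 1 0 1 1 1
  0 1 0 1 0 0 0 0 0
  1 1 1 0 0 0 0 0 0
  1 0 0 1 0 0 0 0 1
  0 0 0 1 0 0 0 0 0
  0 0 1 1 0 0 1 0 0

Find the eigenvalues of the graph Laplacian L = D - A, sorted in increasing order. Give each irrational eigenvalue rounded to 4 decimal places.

[0, 0.6972, 1, 1.6972, 3, 3, 4.3028, 5, 5.3028]

Each diagonal entry of L is the vertex degree and each off-diagonal entry is -1 where an edge is present, 0 otherwise; in the order [a, b, c, d, e, f, g, h, i] the diagonal is [3, 2, 3, 4, 2, 3, 3, 1, 3]. The multiplicity of 0 as a Laplacian eigenvalue equals the number of connected components. The single zero eigenvalue shows the graph is connected. The eigenvalues sum to 24, which equals trace(L) = 2|E|.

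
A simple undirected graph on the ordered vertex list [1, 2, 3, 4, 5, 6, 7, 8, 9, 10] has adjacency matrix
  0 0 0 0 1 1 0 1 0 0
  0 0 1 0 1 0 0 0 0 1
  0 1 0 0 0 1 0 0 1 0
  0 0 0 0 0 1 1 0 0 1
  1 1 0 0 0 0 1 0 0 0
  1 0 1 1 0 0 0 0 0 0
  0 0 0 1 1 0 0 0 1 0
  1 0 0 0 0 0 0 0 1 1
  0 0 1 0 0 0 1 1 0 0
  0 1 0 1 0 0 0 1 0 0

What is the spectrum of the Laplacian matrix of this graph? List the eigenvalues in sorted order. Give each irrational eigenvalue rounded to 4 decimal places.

[0, 2, 2, 2, 2, 2, 5, 5, 5, 5]

With the vertex order [1, 2, 3, 4, 5, 6, 7, 8, 9, 10], the degrees are [3, 3, 3, 3, 3, 3, 3, 3, 3, 3], giving D = diag(3, 3, 3, 3, 3, 3, 3, 3, 3, 3) and L = D - A. The multiplicity of 0 as a Laplacian eigenvalue equals the number of connected components. There is one zero in the spectrum, matching the 1 component.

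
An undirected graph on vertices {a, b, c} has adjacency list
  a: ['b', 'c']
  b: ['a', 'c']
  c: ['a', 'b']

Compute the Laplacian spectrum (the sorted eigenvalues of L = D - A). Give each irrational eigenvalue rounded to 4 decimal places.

[0, 3, 3]

Each diagonal entry of L is the vertex degree and each off-diagonal entry is -1 where an edge is present, 0 otherwise; in the order [a, b, c] the diagonal is [2, 2, 2]. L is symmetric positive semidefinite, so every eigenvalue is real and nonnegative. The single zero eigenvalue shows the graph is connected. The eigenvalues sum to 6, which equals trace(L) = 2|E|.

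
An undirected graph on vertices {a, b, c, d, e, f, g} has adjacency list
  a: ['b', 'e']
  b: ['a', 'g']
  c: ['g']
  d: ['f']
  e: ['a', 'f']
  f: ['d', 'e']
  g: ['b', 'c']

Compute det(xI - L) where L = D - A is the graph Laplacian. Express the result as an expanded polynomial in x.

x^7 - 12x^6 + 55x^5 - 120x^4 + 126x^3 - 56x^2 + 7x

With the vertex order [a, b, c, d, e, f, g], the degrees are [2, 2, 1, 1, 2, 2, 2], giving D = diag(2, 2, 1, 1, 2, 2, 2) and L = D - A. Computing det(xI - L) by cofactor expansion (or equivalently via sum-over-permutations) gives x^7 - 12x^6 + 55x^5 - 120x^4 + 126x^3 - 56x^2 + 7x. Since p(0) = det(-L) = 0, x divides p(x).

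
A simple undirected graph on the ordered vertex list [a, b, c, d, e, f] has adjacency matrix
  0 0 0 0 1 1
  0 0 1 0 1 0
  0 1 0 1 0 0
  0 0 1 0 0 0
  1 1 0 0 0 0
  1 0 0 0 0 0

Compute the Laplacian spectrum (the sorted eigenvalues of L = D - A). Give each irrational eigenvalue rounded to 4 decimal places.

With the vertex order [a, b, c, d, e, f], the degrees are [2, 2, 2, 1, 2, 1], giving D = diag(2, 2, 2, 1, 2, 1) and L = D - A. The multiplicity of 0 as a Laplacian eigenvalue equals the number of connected components. The single zero eigenvalue shows the graph is connected. The largest eigenvalue, 3.7321, is at most the vertex count 6.

[0, 0.2679, 1, 2, 3, 3.7321]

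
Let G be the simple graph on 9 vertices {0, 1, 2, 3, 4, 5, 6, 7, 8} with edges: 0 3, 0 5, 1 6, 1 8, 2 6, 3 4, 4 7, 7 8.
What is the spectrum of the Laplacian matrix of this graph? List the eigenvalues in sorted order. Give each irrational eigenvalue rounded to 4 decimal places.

Reading degrees in the order [0, 1, 2, 3, 4, 5, 6, 7, 8] gives [2, 2, 1, 2, 2, 1, 2, 2, 2]; set D = diag(2, 2, 1, 2, 2, 1, 2, 2, 2) and form L = D - A. L is symmetric positive semidefinite, so every eigenvalue is real and nonnegative. The single zero eigenvalue shows the graph is connected. There is one zero in the spectrum, matching the 1 component. The eigenvalues sum to 16, which equals trace(L) = 2|E|.

[0, 0.1206, 0.4679, 1, 1.6527, 2.3473, 3, 3.5321, 3.8794]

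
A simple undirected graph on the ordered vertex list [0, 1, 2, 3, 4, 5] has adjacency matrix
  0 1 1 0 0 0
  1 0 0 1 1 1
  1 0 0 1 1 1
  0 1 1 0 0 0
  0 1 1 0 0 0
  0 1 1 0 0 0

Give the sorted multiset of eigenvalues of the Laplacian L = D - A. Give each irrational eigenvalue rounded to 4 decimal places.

With the vertex order [0, 1, 2, 3, 4, 5], the degrees are [2, 4, 4, 2, 2, 2], giving D = diag(2, 4, 4, 2, 2, 2) and L = D - A. Diagonalising L (or applying a numerical eigensolver to the 6x6 matrix) gives the spectrum above. By the matrix-tree theorem the graph has (1/6) * product of the nonzero eigenvalues = 32 spanning trees.

[0, 2, 2, 2, 4, 6]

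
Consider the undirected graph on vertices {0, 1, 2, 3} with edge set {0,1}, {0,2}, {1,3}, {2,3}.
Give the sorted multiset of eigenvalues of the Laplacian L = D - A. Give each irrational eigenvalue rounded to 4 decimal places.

[0, 2, 2, 4]

Each diagonal entry of L is the vertex degree and each off-diagonal entry is -1 where an edge is present, 0 otherwise; in the order [0, 1, 2, 3] the diagonal is [2, 2, 2, 2]. The multiplicity of 0 as a Laplacian eigenvalue equals the number of connected components. The single zero eigenvalue shows the graph is connected. The eigenvalues sum to 8, which equals trace(L) = 2|E|. There is one zero in the spectrum, matching the 1 component.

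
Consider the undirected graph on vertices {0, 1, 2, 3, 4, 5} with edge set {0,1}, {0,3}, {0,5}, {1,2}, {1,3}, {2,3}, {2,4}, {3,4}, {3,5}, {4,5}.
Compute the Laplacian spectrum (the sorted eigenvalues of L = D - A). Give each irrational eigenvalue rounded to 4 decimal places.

With the vertex order [0, 1, 2, 3, 4, 5], the degrees are [3, 3, 3, 5, 3, 3], giving D = diag(3, 3, 3, 5, 3, 3) and L = D - A. The multiplicity of 0 as a Laplacian eigenvalue equals the number of connected components. By the matrix-tree theorem the graph has (1/6) * product of the nonzero eigenvalues = 121 spanning trees.

[0, 2.3820, 2.3820, 4.6180, 4.6180, 6]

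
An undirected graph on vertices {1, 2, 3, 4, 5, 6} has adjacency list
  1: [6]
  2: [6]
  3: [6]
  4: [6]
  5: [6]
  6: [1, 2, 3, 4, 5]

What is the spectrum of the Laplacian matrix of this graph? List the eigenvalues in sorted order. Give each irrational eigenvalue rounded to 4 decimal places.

Reading degrees in the order [1, 2, 3, 4, 5, 6] gives [1, 1, 1, 1, 1, 5]; set D = diag(1, 1, 1, 1, 1, 5) and form L = D - A. Diagonalising L (or applying a numerical eigensolver to the 6x6 matrix) gives the spectrum above. The single zero eigenvalue shows the graph is connected. The largest eigenvalue, 6, is at most the vertex count 6. There is one zero in the spectrum, matching the 1 component.

[0, 1, 1, 1, 1, 6]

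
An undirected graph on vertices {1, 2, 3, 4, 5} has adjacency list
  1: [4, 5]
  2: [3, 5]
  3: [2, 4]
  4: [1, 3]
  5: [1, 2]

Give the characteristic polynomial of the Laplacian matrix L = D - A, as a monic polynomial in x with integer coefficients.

x^5 - 10x^4 + 35x^3 - 50x^2 + 25x

With the vertex order [1, 2, 3, 4, 5], the degrees are [2, 2, 2, 2, 2], giving D = diag(2, 2, 2, 2, 2) and L = D - A. Computing det(xI - L) by cofactor expansion (or equivalently via sum-over-permutations) gives x^5 - 10x^4 + 35x^3 - 50x^2 + 25x. The constant term is 0 because L is singular (the all-ones vector lies in its kernel). There is one zero in the spectrum, matching the 1 component.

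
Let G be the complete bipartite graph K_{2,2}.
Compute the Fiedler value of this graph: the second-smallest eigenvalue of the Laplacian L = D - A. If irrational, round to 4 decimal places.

The graph has 4 vertices and degree multiset [2, 2, 2, 2]; D is the diagonal matrix of degrees and L = D - A. Computing the eigenvalues of L and sorting gives [0, 2, 2, 4]. The Fiedler value lambda_2 = 2 is strictly positive, so the graph is connected. The largest eigenvalue, 4, is at most the vertex count 4.

2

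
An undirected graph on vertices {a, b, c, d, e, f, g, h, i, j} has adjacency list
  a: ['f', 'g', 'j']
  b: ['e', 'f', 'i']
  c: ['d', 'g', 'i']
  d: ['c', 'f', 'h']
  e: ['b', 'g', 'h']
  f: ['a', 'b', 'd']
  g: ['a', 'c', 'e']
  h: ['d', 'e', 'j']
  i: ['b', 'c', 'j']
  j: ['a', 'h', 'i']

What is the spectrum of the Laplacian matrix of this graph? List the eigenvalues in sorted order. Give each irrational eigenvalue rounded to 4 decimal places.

With the vertex order [a, b, c, d, e, f, g, h, i, j], the degrees are [3, 3, 3, 3, 3, 3, 3, 3, 3, 3], giving D = diag(3, 3, 3, 3, 3, 3, 3, 3, 3, 3) and L = D - A. The multiplicity of 0 as a Laplacian eigenvalue equals the number of connected components. The single zero eigenvalue shows the graph is connected.

[0, 2, 2, 2, 2, 2, 5, 5, 5, 5]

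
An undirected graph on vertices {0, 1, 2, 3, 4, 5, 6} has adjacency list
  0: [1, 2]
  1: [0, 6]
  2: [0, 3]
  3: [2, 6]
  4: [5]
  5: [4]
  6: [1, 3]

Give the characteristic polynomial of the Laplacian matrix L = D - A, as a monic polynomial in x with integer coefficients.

x^7 - 12x^6 + 55x^5 - 120x^4 + 125x^3 - 50x^2

Reading degrees in the order [0, 1, 2, 3, 4, 5, 6] gives [2, 2, 2, 2, 1, 1, 2]; set D = diag(2, 2, 2, 2, 1, 1, 2) and form L = D - A. L has integer entries, so p(x) = det(xI - L) has integer coefficients. Expanding the determinant yields x^7 - 12x^6 + 55x^5 - 120x^4 + 125x^3 - 50x^2. The coefficient of x^6 equals -trace(L) = -12, matching the sum of degrees. There are 2 zeros in the spectrum, matching the 2 components. The eigenvalues sum to 12, which equals trace(L) = 2|E|.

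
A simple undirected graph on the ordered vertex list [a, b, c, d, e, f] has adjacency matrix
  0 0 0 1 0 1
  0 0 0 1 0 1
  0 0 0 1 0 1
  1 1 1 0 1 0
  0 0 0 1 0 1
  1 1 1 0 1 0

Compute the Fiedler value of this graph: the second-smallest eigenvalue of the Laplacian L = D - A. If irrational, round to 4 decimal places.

Each diagonal entry of L is the vertex degree and each off-diagonal entry is -1 where an edge is present, 0 otherwise; in the order [a, b, c, d, e, f] the diagonal is [2, 2, 2, 4, 2, 4]. The sorted Laplacian eigenvalues are [0, 2, 2, 2, 4, 6]; the algebraic connectivity is the second entry, 2. By the matrix-tree theorem the graph has (1/6) * product of the nonzero eigenvalues = 32 spanning trees.

2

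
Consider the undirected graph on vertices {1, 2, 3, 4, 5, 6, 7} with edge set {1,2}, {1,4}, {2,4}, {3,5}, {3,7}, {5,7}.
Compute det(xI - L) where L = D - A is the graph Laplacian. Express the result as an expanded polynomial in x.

x^7 - 12x^6 + 54x^5 - 108x^4 + 81x^3

Each diagonal entry of L is the vertex degree and each off-diagonal entry is -1 where an edge is present, 0 otherwise; in the order [1, 2, 3, 4, 5, 6, 7] the diagonal is [2, 2, 2, 2, 2, 0, 2]. L has integer entries, so p(x) = det(xI - L) has integer coefficients. Expanding the determinant yields x^7 - 12x^6 + 54x^5 - 108x^4 + 81x^3. The coefficient of x^6 equals -trace(L) = -12, matching the sum of degrees. The eigenvalues sum to 12, which equals trace(L) = 2|E|. The largest eigenvalue, 3, is at most the vertex count 7.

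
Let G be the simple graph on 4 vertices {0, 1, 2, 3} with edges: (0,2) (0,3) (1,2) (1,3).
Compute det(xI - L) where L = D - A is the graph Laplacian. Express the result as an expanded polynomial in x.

With the vertex order [0, 1, 2, 3], the degrees are [2, 2, 2, 2], giving D = diag(2, 2, 2, 2) and L = D - A. The eigenvalues of L are [0, 2, 2, 4]; the characteristic polynomial is the product of (x - lambda_i), which multiplies out to x^4 - 8x^3 + 20x^2 - 16x. Since p(0) = det(-L) = 0, x divides p(x). There is one zero in the spectrum, matching the 1 component.

x^4 - 8x^3 + 20x^2 - 16x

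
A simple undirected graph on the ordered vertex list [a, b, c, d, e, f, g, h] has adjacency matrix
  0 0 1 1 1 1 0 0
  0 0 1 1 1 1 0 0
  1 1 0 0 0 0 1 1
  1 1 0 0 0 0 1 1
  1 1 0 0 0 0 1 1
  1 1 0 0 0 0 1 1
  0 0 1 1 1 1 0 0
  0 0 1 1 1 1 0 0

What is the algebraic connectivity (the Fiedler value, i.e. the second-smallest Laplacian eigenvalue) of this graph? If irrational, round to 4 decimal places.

4

With the vertex order [a, b, c, d, e, f, g, h], the degrees are [4, 4, 4, 4, 4, 4, 4, 4], giving D = diag(4, 4, 4, 4, 4, 4, 4, 4) and L = D - A. The sorted Laplacian eigenvalues are [0, 4, 4, 4, 4, 4, 4, 8]; the algebraic connectivity is the second entry, 4. The eigenvalues sum to 32, which equals trace(L) = 2|E|.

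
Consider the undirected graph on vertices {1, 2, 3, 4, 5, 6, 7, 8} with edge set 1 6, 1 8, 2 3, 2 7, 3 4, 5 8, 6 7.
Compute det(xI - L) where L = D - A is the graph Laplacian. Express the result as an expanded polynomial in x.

x^8 - 14x^7 + 78x^6 - 220x^5 + 330x^4 - 252x^3 + 84x^2 - 8x

With the vertex order [1, 2, 3, 4, 5, 6, 7, 8], the degrees are [2, 2, 2, 1, 1, 2, 2, 2], giving D = diag(2, 2, 2, 1, 1, 2, 2, 2) and L = D - A. L has integer entries, so p(x) = det(xI - L) has integer coefficients. Expanding the determinant yields x^8 - 14x^7 + 78x^6 - 220x^5 + 330x^4 - 252x^3 + 84x^2 - 8x. The coefficient of x^7 equals -trace(L) = -14, matching the sum of degrees.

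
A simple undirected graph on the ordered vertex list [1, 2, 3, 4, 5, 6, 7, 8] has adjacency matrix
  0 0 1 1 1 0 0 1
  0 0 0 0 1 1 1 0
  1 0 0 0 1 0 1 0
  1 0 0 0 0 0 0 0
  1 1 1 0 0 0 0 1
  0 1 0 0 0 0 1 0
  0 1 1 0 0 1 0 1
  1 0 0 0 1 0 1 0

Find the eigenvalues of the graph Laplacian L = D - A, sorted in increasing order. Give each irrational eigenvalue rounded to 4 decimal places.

[0, 0.7238, 1.5666, 3, 3.3476, 4, 5.3149, 6.0471]

Reading degrees in the order [1, 2, 3, 4, 5, 6, 7, 8] gives [4, 3, 3, 1, 4, 2, 4, 3]; set D = diag(4, 3, 3, 1, 4, 2, 4, 3) and form L = D - A. L is symmetric positive semidefinite, so every eigenvalue is real and nonnegative. The single zero eigenvalue shows the graph is connected. The largest eigenvalue, 6.0471, is at most the vertex count 8. There is one zero in the spectrum, matching the 1 component.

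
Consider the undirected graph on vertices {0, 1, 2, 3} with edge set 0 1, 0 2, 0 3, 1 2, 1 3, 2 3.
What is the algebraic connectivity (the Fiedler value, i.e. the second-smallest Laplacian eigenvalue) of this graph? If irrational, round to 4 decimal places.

4

Reading degrees in the order [0, 1, 2, 3] gives [3, 3, 3, 3]; set D = diag(3, 3, 3, 3) and form L = D - A. Computing the eigenvalues of L and sorting gives [0, 4, 4, 4]. The Fiedler value lambda_2 = 4 is strictly positive, so the graph is connected.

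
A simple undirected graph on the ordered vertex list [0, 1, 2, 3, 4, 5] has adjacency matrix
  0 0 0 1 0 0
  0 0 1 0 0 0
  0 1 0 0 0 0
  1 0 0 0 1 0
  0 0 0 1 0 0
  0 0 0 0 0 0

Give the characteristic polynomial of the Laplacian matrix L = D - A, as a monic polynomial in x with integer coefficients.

Reading degrees in the order [0, 1, 2, 3, 4, 5] gives [1, 1, 1, 2, 1, 0]; set D = diag(1, 1, 1, 2, 1, 0) and form L = D - A. The eigenvalues of L are [0, 0, 0, 1, 2, 3]; the characteristic polynomial is the product of (x - lambda_i), which multiplies out to x^6 - 6x^5 + 11x^4 - 6x^3. The constant term is 0 because L is singular (the all-ones vector lies in its kernel). The eigenvalues sum to 6, which equals trace(L) = 2|E|.

x^6 - 6x^5 + 11x^4 - 6x^3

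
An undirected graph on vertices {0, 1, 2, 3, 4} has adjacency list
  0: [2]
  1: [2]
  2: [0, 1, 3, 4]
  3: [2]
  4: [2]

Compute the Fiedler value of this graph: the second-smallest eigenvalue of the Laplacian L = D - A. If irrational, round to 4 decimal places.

1

Each diagonal entry of L is the vertex degree and each off-diagonal entry is -1 where an edge is present, 0 otherwise; in the order [0, 1, 2, 3, 4] the diagonal is [1, 1, 4, 1, 1]. The smallest Laplacian eigenvalue is always 0. The next one, lambda_2 = 1, measures how hard the graph is to disconnect: larger values mean better connectivity. By the matrix-tree theorem the graph has (1/5) * product of the nonzero eigenvalues = 1 spanning tree.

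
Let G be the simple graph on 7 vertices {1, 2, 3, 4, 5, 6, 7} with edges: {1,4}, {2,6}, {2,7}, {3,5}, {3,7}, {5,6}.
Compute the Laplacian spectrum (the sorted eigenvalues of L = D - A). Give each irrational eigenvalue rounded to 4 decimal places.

[0, 0, 1.3820, 1.3820, 2, 3.6180, 3.6180]

Reading degrees in the order [1, 2, 3, 4, 5, 6, 7] gives [1, 2, 2, 1, 2, 2, 2]; set D = diag(1, 2, 2, 1, 2, 2, 2) and form L = D - A. Since every row of L sums to 0, the all-ones vector is in the kernel and 0 is an eigenvalue. The 2 zero eigenvalues correspond to the 2 connected components. The largest eigenvalue, 3.6180, is at most the vertex count 7.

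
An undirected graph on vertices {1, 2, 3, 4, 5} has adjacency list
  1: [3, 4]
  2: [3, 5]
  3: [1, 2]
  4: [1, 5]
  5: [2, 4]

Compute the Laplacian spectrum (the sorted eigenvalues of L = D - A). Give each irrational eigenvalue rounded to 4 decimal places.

[0, 1.3820, 1.3820, 3.6180, 3.6180]

With the vertex order [1, 2, 3, 4, 5], the degrees are [2, 2, 2, 2, 2], giving D = diag(2, 2, 2, 2, 2) and L = D - A. The multiplicity of 0 as a Laplacian eigenvalue equals the number of connected components. The eigenvalues sum to 10, which equals trace(L) = 2|E|.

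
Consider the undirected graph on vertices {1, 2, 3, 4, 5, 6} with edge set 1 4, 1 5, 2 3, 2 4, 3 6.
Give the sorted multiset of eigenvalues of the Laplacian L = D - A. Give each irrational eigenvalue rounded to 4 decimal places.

Each diagonal entry of L is the vertex degree and each off-diagonal entry is -1 where an edge is present, 0 otherwise; in the order [1, 2, 3, 4, 5, 6] the diagonal is [2, 2, 2, 2, 1, 1]. L is symmetric positive semidefinite, so every eigenvalue is real and nonnegative. The single zero eigenvalue shows the graph is connected. By the matrix-tree theorem the graph has (1/6) * product of the nonzero eigenvalues = 1 spanning tree.

[0, 0.2679, 1, 2, 3, 3.7321]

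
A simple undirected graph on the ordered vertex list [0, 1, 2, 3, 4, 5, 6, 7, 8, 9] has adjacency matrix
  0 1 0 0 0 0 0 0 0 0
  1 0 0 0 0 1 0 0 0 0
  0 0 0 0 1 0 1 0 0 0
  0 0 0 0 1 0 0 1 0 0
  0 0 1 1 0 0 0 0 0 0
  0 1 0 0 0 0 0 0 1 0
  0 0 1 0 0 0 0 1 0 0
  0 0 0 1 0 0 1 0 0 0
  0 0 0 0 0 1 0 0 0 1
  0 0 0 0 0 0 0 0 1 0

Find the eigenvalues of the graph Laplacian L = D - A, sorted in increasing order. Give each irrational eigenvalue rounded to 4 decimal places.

[0, 0, 0.3820, 1.3820, 1.3820, 1.3820, 2.6180, 3.6180, 3.6180, 3.6180]

With the vertex order [0, 1, 2, 3, 4, 5, 6, 7, 8, 9], the degrees are [1, 2, 2, 2, 2, 2, 2, 2, 2, 1], giving D = diag(1, 2, 2, 2, 2, 2, 2, 2, 2, 1) and L = D - A. The multiplicity of 0 as a Laplacian eigenvalue equals the number of connected components. The 2 zero eigenvalues correspond to the 2 connected components. There are 2 zeros in the spectrum, matching the 2 components.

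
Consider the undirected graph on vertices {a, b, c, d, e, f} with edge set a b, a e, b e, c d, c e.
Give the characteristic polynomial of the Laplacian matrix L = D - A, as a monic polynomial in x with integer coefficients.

x^6 - 10x^5 + 34x^4 - 44x^3 + 15x^2

Each diagonal entry of L is the vertex degree and each off-diagonal entry is -1 where an edge is present, 0 otherwise; in the order [a, b, c, d, e, f] the diagonal is [2, 2, 2, 1, 3, 0]. L has integer entries, so p(x) = det(xI - L) has integer coefficients. Expanding the determinant yields x^6 - 10x^5 + 34x^4 - 44x^3 + 15x^2. Since p(0) = det(-L) = 0, x divides p(x). There are 2 zeros in the spectrum, matching the 2 components.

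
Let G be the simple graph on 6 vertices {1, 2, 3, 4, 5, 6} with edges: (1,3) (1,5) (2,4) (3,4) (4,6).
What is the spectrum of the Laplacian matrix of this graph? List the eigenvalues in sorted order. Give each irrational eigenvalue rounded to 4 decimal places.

Each diagonal entry of L is the vertex degree and each off-diagonal entry is -1 where an edge is present, 0 otherwise; in the order [1, 2, 3, 4, 5, 6] the diagonal is [2, 1, 2, 3, 1, 1]. Since every row of L sums to 0, the all-ones vector is in the kernel and 0 is an eigenvalue. The single zero eigenvalue shows the graph is connected. The largest eigenvalue, 4.2143, is at most the vertex count 6.

[0, 0.3249, 1, 1.4608, 3, 4.2143]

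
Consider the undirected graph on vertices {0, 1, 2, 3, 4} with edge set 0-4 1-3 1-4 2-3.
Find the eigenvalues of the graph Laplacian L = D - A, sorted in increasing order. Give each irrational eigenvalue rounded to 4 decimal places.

Each diagonal entry of L is the vertex degree and each off-diagonal entry is -1 where an edge is present, 0 otherwise; in the order [0, 1, 2, 3, 4] the diagonal is [1, 2, 1, 2, 2]. Diagonalising L (or applying a numerical eigensolver to the 5x5 matrix) gives the spectrum above. The largest eigenvalue, 3.6180, is at most the vertex count 5.

[0, 0.3820, 1.3820, 2.6180, 3.6180]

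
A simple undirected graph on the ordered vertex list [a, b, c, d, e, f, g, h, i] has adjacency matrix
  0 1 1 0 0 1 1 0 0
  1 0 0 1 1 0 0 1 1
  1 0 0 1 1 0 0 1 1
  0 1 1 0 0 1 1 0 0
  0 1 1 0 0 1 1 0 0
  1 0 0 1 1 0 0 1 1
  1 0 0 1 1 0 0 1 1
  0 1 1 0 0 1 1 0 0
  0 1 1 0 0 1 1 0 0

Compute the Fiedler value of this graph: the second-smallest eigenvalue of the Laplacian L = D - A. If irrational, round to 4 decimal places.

Each diagonal entry of L is the vertex degree and each off-diagonal entry is -1 where an edge is present, 0 otherwise; in the order [a, b, c, d, e, f, g, h, i] the diagonal is [4, 5, 5, 4, 4, 5, 5, 4, 4]. The smallest Laplacian eigenvalue is always 0. The next one, lambda_2 = 4, measures how hard the graph is to disconnect: larger values mean better connectivity. The eigenvalues sum to 40, which equals trace(L) = 2|E|.

4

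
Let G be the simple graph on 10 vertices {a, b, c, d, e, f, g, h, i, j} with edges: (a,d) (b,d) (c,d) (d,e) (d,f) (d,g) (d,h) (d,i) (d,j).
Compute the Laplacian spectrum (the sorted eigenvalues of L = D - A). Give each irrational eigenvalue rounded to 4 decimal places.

[0, 1, 1, 1, 1, 1, 1, 1, 1, 10]

Each diagonal entry of L is the vertex degree and each off-diagonal entry is -1 where an edge is present, 0 otherwise; in the order [a, b, c, d, e, f, g, h, i, j] the diagonal is [1, 1, 1, 9, 1, 1, 1, 1, 1, 1]. Since every row of L sums to 0, the all-ones vector is in the kernel and 0 is an eigenvalue. There is one zero in the spectrum, matching the 1 component.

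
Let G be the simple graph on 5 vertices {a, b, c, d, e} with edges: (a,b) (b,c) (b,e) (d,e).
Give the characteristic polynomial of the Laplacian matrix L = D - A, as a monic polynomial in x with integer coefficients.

Each diagonal entry of L is the vertex degree and each off-diagonal entry is -1 where an edge is present, 0 otherwise; in the order [a, b, c, d, e] the diagonal is [1, 3, 1, 1, 2]. Computing det(xI - L) by cofactor expansion (or equivalently via sum-over-permutations) gives x^5 - 8x^4 + 20x^3 - 18x^2 + 5x. The constant term is 0 because L is singular (the all-ones vector lies in its kernel). The eigenvalues sum to 8, which equals trace(L) = 2|E|.

x^5 - 8x^4 + 20x^3 - 18x^2 + 5x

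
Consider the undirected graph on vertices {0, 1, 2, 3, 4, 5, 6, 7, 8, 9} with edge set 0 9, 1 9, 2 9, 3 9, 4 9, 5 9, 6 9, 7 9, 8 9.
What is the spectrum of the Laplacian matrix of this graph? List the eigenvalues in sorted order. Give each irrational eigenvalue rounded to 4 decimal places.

With the vertex order [0, 1, 2, 3, 4, 5, 6, 7, 8, 9], the degrees are [1, 1, 1, 1, 1, 1, 1, 1, 1, 9], giving D = diag(1, 1, 1, 1, 1, 1, 1, 1, 1, 9) and L = D - A. Since every row of L sums to 0, the all-ones vector is in the kernel and 0 is an eigenvalue. The single zero eigenvalue shows the graph is connected.

[0, 1, 1, 1, 1, 1, 1, 1, 1, 10]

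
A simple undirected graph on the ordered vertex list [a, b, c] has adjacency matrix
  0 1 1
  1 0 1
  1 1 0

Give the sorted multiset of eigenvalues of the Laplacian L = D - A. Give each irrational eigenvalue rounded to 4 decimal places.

Reading degrees in the order [a, b, c] gives [2, 2, 2]; set D = diag(2, 2, 2) and form L = D - A. Since every row of L sums to 0, the all-ones vector is in the kernel and 0 is an eigenvalue.

[0, 3, 3]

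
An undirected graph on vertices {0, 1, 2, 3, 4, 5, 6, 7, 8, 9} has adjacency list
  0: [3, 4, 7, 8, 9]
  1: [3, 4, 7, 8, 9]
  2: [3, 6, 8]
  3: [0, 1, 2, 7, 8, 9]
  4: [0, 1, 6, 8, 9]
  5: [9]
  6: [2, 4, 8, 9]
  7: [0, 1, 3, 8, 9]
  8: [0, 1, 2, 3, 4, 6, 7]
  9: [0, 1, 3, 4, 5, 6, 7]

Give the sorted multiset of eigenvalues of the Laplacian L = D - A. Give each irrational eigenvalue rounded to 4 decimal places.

[0, 0.9506, 2.6133, 3.7488, 5, 5.4189, 6.6406, 7.2131, 7.4998, 8.9150]

Reading degrees in the order [0, 1, 2, 3, 4, 5, 6, 7, 8, 9] gives [5, 5, 3, 6, 5, 1, 4, 5, 7, 7]; set D = diag(5, 5, 3, 6, 5, 1, 4, 5, 7, 7) and form L = D - A. Diagonalising L (or applying a numerical eigensolver to the 10x10 matrix) gives the spectrum above. There is one zero in the spectrum, matching the 1 component.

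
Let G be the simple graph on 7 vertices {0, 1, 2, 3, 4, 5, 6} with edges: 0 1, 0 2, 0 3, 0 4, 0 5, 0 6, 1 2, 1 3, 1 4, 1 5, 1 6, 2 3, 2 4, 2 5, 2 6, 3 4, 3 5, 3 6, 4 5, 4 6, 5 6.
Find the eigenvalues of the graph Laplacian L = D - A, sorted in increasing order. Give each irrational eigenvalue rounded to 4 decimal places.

Each diagonal entry of L is the vertex degree and each off-diagonal entry is -1 where an edge is present, 0 otherwise; in the order [0, 1, 2, 3, 4, 5, 6] the diagonal is [6, 6, 6, 6, 6, 6, 6]. The multiplicity of 0 as a Laplacian eigenvalue equals the number of connected components. The largest eigenvalue, 7, is at most the vertex count 7. By the matrix-tree theorem the graph has (1/7) * product of the nonzero eigenvalues = 16807 spanning trees.

[0, 7, 7, 7, 7, 7, 7]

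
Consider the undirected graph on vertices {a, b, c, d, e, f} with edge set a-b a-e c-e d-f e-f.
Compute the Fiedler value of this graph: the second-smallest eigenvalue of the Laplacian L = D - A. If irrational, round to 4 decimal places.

Each diagonal entry of L is the vertex degree and each off-diagonal entry is -1 where an edge is present, 0 otherwise; in the order [a, b, c, d, e, f] the diagonal is [2, 1, 1, 1, 3, 2]. The sorted Laplacian eigenvalues are [0, 0.3820, 0.6972, 2, 2.6180, 4.3028]; the algebraic connectivity is the second entry, 0.3820. The eigenvalues sum to 10, which equals trace(L) = 2|E|. The largest eigenvalue, 4.3028, is at most the vertex count 6.

0.3820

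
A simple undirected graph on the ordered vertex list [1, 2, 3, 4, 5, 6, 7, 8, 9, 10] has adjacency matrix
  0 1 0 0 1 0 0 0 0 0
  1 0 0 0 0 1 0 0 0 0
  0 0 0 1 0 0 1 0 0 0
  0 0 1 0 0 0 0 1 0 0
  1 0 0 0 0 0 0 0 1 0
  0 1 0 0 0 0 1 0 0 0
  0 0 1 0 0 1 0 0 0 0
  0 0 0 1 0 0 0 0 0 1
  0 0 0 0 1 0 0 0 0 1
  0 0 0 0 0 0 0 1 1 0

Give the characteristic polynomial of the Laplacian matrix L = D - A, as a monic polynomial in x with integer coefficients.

Each diagonal entry of L is the vertex degree and each off-diagonal entry is -1 where an edge is present, 0 otherwise; in the order [1, 2, 3, 4, 5, 6, 7, 8, 9, 10] the diagonal is [2, 2, 2, 2, 2, 2, 2, 2, 2, 2]. L has integer entries, so p(x) = det(xI - L) has integer coefficients. Expanding the determinant yields x^10 - 20x^9 + 170x^8 - 800x^7 + 2275x^6 - 4004x^5 + 4290x^4 - 2640x^3 + 825x^2 - 100x. Since p(0) = det(-L) = 0, x divides p(x). The largest eigenvalue, 4, is at most the vertex count 10.

x^10 - 20x^9 + 170x^8 - 800x^7 + 2275x^6 - 4004x^5 + 4290x^4 - 2640x^3 + 825x^2 - 100x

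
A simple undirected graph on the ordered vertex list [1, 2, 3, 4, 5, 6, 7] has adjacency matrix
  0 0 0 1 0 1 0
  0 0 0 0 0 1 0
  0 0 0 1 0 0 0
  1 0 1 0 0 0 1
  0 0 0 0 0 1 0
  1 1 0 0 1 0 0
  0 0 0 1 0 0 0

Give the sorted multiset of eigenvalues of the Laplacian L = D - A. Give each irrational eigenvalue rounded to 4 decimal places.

With the vertex order [1, 2, 3, 4, 5, 6, 7], the degrees are [2, 1, 1, 3, 1, 3, 1], giving D = diag(2, 1, 1, 3, 1, 3, 1) and L = D - A. Since every row of L sums to 0, the all-ones vector is in the kernel and 0 is an eigenvalue. The largest eigenvalue, 4.4142, is at most the vertex count 7.

[0, 0.2679, 1, 1, 1.5858, 3.7321, 4.4142]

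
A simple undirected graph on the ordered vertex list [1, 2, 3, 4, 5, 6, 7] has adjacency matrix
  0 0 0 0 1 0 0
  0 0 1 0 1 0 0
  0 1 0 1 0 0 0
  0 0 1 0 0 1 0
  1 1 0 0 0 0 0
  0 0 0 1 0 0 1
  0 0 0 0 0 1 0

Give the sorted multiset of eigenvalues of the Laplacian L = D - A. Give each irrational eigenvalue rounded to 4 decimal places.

Each diagonal entry of L is the vertex degree and each off-diagonal entry is -1 where an edge is present, 0 otherwise; in the order [1, 2, 3, 4, 5, 6, 7] the diagonal is [1, 2, 2, 2, 2, 2, 1]. Since every row of L sums to 0, the all-ones vector is in the kernel and 0 is an eigenvalue. The eigenvalues sum to 12, which equals trace(L) = 2|E|.

[0, 0.1981, 0.7530, 1.5550, 2.4450, 3.2470, 3.8019]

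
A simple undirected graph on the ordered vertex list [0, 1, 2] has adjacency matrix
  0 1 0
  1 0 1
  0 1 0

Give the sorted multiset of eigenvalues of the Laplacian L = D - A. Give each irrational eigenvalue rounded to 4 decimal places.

Each diagonal entry of L is the vertex degree and each off-diagonal entry is -1 where an edge is present, 0 otherwise; in the order [0, 1, 2] the diagonal is [1, 2, 1]. L is symmetric positive semidefinite, so every eigenvalue is real and nonnegative. The eigenvalues sum to 4, which equals trace(L) = 2|E|.

[0, 1, 3]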